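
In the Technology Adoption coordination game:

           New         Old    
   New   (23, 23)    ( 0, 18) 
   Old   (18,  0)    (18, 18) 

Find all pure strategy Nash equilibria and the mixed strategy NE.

Pure NE: (New, New) and (Old, Old); Mixed NE: p = 0.7826, q = 0.7826

Work:
Check pure NE:
(New, New): (23, 23) - no unilateral deviation beneficial
(Old, Old): (18, 18) - no unilateral deviation beneficial
Mixed NE: P1 plays New with p = 0.7826, P2 plays New with q = 0.7826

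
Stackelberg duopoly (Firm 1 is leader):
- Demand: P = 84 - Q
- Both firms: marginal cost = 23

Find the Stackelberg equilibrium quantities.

q₁* (leader) = 30.5, q₂* (follower) = 15.25

Work:
Follower's reaction: q₂ = (a - c - q₁)/2
Leader substitutes: π₁ = q₁·(a - q₁ - (a-c-q₁)/2 - c)
FOC: q₁* = (84 - 23)/2 = 30.50
Then: q₂* = (84 - 23 - 30.5)/2 = 15.25
Leader has first-mover advantage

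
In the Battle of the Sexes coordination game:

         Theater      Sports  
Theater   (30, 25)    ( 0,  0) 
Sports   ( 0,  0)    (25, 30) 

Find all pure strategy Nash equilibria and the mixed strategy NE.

Pure NE: (Theater, Theater) and (Sports, Sports); Mixed NE: p = 0.5455, q = 0.4545

Work:
Check pure NE:
(Theater, Theater): (30, 25) - no unilateral deviation beneficial
(Sports, Sports): (25, 30) - no unilateral deviation beneficial
Mixed NE: P1 plays Theater with p = 0.5455, P2 plays Theater with q = 0.4545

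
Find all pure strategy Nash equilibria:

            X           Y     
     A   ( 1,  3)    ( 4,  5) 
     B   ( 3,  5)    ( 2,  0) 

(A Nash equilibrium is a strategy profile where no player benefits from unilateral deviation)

Nash equilibrium: (A, Y), (B, X)

Work:
Best responses:
  P1 vs X: payoffs [1, 3] → best response B (payoff 3)
  P1 vs Y: payoffs [4, 2] → best response A (payoff 4)
  P2 vs A: payoffs [3, 5] → best response Y (payoff 5)
  P2 vs B: payoffs [5, 0] → best response X (payoff 5)
Mutual best responses: (A,Y), (B,X) → Nash equilibria.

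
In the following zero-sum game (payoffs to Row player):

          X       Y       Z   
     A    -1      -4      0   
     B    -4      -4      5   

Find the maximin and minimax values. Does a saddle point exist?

Maximin = -4, Minimax = -4, Saddle: True

Work:
Row minimums: [-4, -4] → maximin = -4
Column maximums: [-1, -4, 5] → minimax = -4
Saddle point exists! Game value = -4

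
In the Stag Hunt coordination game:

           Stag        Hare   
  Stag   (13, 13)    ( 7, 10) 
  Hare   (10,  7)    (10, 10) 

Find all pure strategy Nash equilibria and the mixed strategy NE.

Pure NE: (Stag, Stag) and (Hare, Hare); Mixed NE: p = 0.5, q = 0.5

Work:
Check pure NE:
(Stag, Stag): (13, 13) - no unilateral deviation beneficial
(Hare, Hare): (10, 10) - no unilateral deviation beneficial
Mixed NE: P1 plays Stag with p = 0.5, P2 plays Stag with q = 0.5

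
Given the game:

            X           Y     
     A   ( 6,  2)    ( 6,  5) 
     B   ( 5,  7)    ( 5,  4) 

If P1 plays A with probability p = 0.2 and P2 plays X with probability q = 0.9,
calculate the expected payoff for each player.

E[P1] = 5.2, E[P2] = 5.82

Work:
E[P1] = p·q·π₁(A,X) + p·(1-q)·π₁(A,Y) + (1-p)·q·π₁(B,X) + (1-p)·(1-q)·π₁(B,Y)
= 0.2·0.9·6 + 0.2·0.1·6 + 0.8·0.9·5 + 0.8·0.1·5
= 5.2

E[P2] = 5.82 (similar calculation)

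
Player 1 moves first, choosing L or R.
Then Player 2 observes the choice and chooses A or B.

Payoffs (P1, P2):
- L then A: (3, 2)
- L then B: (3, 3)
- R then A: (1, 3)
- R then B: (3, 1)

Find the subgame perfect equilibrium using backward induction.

P1 plays L, P2 plays B after L and A after R; Payoff (3, 3)

Work:
Backward induction:
After L: P2 chooses B → P1 gets 3
After R: P2 chooses A → P1 gets 1
P1 chooses L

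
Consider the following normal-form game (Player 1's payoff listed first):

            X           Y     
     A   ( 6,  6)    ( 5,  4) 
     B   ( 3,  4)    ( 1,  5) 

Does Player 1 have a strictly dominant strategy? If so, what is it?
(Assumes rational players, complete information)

Yes, Player 1's strictly dominant strategy is A

Work:
A strategy strictly dominates another if it gives a strictly higher payoff against every opponent action. Compare each pair of P1's strategies column-by-column:
  A vs B: [6 vs 3, 5 vs 1] → A strictly dominates B
  B vs A: [3 vs 6, 1 vs 5] → B does not strictly dominate A (column X: 3 ≤ 6)
A strictly dominates every other strategy → strictly dominant.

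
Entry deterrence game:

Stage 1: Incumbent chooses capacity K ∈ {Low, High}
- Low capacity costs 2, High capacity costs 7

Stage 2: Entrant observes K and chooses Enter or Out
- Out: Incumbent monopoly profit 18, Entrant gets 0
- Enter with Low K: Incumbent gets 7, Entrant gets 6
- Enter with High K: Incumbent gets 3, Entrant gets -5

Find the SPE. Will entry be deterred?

SPE: (High, Enter|Low, Out|High); Entry deterred. Incumbent net profit = 11

Work:
After Low K: Entrant enters (6 > 0)
After High K: Entrant stays out (-5 < 0)
Incumbent: Low → 7−2=5, High → 18−7=11
Incumbent chooses High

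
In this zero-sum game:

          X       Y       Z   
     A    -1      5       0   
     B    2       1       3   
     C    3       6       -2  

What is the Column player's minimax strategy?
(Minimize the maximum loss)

Column should play X or Z (all achieve the minimum), value = 3

Work:
Column player minimizes Row's maximum payoff:
Column X: max payoff to Row = 3
Column Y: max payoff to Row = 6
Column Z: max payoff to Row = 3
Minimum is 3, achieved by columns X, Z (tied).
Each of X or Z is a minimax strategy.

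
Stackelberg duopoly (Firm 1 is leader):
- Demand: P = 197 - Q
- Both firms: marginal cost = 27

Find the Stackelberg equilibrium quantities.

q₁* (leader) = 85.0, q₂* (follower) = 42.5

Work:
Follower's reaction: q₂ = (a - c - q₁)/2
Leader substitutes: π₁ = q₁·(a - q₁ - (a-c-q₁)/2 - c)
FOC: q₁* = (197 - 27)/2 = 85.00
Then: q₂* = (197 - 27 - 85.0)/2 = 42.50
Leader has first-mover advantage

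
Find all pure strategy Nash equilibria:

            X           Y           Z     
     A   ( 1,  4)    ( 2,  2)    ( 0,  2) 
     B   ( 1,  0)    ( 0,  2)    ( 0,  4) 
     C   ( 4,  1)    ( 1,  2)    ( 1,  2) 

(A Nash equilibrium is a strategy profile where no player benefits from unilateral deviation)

Nash equilibrium: (C, Z)

Work:
Best responses:
  P1 vs X: payoffs [1, 1, 4] → best response C (payoff 4)
  P1 vs Y: payoffs [2, 0, 1] → best response A (payoff 2)
  P1 vs Z: payoffs [0, 0, 1] → best response C (payoff 1)
  P2 vs A: payoffs [4, 2, 2] → best response X (payoff 4)
  P2 vs B: payoffs [0, 2, 4] → best response Z (payoff 4)
  P2 vs C: payoffs [1, 2, 2] → best response Y/Z (payoff 2)
Mutual best responses: (C,Z) → Nash equilibria.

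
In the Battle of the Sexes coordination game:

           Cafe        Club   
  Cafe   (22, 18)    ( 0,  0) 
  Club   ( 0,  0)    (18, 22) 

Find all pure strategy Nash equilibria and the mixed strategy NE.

Pure NE: (Cafe, Cafe) and (Club, Club); Mixed NE: p = 0.55, q = 0.45

Work:
Check pure NE:
(Cafe, Cafe): (22, 18) - no unilateral deviation beneficial
(Club, Club): (18, 22) - no unilateral deviation beneficial
Mixed NE: P1 plays Cafe with p = 0.55, P2 plays Cafe with q = 0.45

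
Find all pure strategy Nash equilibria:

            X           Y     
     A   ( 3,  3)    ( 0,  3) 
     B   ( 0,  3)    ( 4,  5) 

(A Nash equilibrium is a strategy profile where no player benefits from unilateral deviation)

Nash equilibrium: (A, X), (B, Y)

Work:
Best responses:
  P1 vs X: payoffs [3, 0] → best response A (payoff 3)
  P1 vs Y: payoffs [0, 4] → best response B (payoff 4)
  P2 vs A: payoffs [3, 3] → best response X/Y (payoff 3)
  P2 vs B: payoffs [3, 5] → best response Y (payoff 5)
Mutual best responses: (A,X), (B,Y) → Nash equilibria.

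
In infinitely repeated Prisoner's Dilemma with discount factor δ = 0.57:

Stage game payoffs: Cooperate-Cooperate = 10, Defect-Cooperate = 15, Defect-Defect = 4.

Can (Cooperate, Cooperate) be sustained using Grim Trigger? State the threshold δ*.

δ* = 0.4545; since δ = 0.57 ≥ 0.4545, cooperation can be sustained

Work:
For Grim Trigger:
Cooperate forever: 10/(1-δ)
Defect then punished: 15 + 4·δ/(1-δ)
Need: 10/(1-δ) ≥ 15 + 4·δ/(1-δ)
Solving: δ ≥ (T-R)/(T-P) = (15-10)/(15-4) = 0.4545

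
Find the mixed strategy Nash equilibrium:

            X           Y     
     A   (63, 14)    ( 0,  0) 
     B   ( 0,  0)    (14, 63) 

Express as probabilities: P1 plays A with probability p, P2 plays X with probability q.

p = 0.8182, q = 0.1818

Work:
Find probabilities that make opponent indifferent:
P2 chooses q to make P1 indifferent between A and B
P1 chooses p to make P2 indifferent between X and Y
Mixed NE: P1 plays (A: 0.8182, B: 0.1818), P2 plays (X: 0.1818, Y: 0.8182)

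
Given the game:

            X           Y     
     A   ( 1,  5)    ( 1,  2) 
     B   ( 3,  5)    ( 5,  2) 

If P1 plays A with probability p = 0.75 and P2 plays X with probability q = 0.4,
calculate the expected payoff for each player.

E[P1] = 1.8, E[P2] = 3.2

Work:
E[P1] = p·q·π₁(A,X) + p·(1-q)·π₁(A,Y) + (1-p)·q·π₁(B,X) + (1-p)·(1-q)·π₁(B,Y)
= 0.75·0.4·1 + 0.75·0.6·1 + 0.25·0.4·3 + 0.25·0.6·5
= 1.8

E[P2] = 3.2 (similar calculation)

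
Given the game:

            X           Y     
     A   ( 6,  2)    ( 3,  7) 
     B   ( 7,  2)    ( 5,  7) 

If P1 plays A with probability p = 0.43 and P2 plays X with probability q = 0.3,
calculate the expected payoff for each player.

E[P1] = 4.869, E[P2] = 5.5

Work:
E[P1] = p·q·π₁(A,X) + p·(1-q)·π₁(A,Y) + (1-p)·q·π₁(B,X) + (1-p)·(1-q)·π₁(B,Y)
= 0.43·0.3·6 + 0.43·0.7·3 + 0.57·0.3·7 + 0.57·0.7·5
= 4.869

E[P2] = 5.5 (similar calculation)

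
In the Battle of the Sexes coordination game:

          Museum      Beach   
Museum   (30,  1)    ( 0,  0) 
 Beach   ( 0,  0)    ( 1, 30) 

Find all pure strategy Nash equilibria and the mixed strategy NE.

Pure NE: (Museum, Museum) and (Beach, Beach); Mixed NE: p = 0.9677, q = 0.0323

Work:
Check pure NE:
(Museum, Museum): (30, 1) - no unilateral deviation beneficial
(Beach, Beach): (1, 30) - no unilateral deviation beneficial
Mixed NE: P1 plays Museum with p = 0.9677, P2 plays Museum with q = 0.0323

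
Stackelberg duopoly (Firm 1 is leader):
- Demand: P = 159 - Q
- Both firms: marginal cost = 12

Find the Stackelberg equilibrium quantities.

q₁* (leader) = 73.5, q₂* (follower) = 36.75

Work:
Follower's reaction: q₂ = (a - c - q₁)/2
Leader substitutes: π₁ = q₁·(a - q₁ - (a-c-q₁)/2 - c)
FOC: q₁* = (159 - 12)/2 = 73.50
Then: q₂* = (159 - 12 - 73.5)/2 = 36.75
Leader has first-mover advantage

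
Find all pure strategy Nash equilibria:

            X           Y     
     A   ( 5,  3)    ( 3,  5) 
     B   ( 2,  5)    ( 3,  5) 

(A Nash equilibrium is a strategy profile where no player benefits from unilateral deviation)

Nash equilibrium: (A, Y), (B, Y)

Work:
Best responses:
  P1 vs X: payoffs [5, 2] → best response A (payoff 5)
  P1 vs Y: payoffs [3, 3] → best response A/B (payoff 3)
  P2 vs A: payoffs [3, 5] → best response Y (payoff 5)
  P2 vs B: payoffs [5, 5] → best response X/Y (payoff 5)
Mutual best responses: (A,Y), (B,Y) → Nash equilibria.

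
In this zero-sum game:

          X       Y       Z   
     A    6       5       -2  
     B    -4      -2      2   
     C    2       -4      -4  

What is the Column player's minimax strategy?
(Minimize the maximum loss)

Column should play Z, value = 2

Work:
Column player minimizes Row's maximum payoff:
Column X: max payoff to Row = 6
Column Y: max payoff to Row = 5
Column Z: max payoff to Row = 2
Minimum is 2, achieved by column Z.
Minimax strategy: Z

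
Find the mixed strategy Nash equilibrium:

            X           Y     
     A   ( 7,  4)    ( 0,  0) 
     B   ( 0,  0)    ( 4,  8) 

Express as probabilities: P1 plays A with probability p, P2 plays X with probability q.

p = 0.6667, q = 0.3636

Work:
Find probabilities that make opponent indifferent:
P2 chooses q to make P1 indifferent between A and B
P1 chooses p to make P2 indifferent between X and Y
Mixed NE: P1 plays (A: 0.6667, B: 0.3333), P2 plays (X: 0.3636, Y: 0.6364)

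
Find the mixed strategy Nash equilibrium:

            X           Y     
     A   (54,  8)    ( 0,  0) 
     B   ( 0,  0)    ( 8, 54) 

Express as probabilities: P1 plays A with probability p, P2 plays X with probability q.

p = 0.871, q = 0.129

Work:
Find probabilities that make opponent indifferent:
P2 chooses q to make P1 indifferent between A and B
P1 chooses p to make P2 indifferent between X and Y
Mixed NE: P1 plays (A: 0.871, B: 0.129), P2 plays (X: 0.129, Y: 0.871)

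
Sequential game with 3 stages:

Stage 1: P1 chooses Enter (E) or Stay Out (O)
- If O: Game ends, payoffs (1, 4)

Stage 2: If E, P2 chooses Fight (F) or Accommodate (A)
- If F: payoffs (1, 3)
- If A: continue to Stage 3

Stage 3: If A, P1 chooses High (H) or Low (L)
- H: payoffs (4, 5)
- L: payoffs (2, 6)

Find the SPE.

SPE: (E, A, H); Outcome (4, 5)

Work:
Stage 3: P1 chooses H (4 vs 2)
Stage 2: P2: F->3, A->5 (anticipating H). Choose A
Stage 1: P1: O->1, E->4 (anticipating A, H). Choose E
SPE path: E -> A -> H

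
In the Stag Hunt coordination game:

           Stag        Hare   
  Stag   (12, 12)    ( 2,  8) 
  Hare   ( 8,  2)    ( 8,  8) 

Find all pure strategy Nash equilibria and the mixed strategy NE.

Pure NE: (Stag, Stag) and (Hare, Hare); Mixed NE: p = 0.6, q = 0.6

Work:
Check pure NE:
(Stag, Stag): (12, 12) - no unilateral deviation beneficial
(Hare, Hare): (8, 8) - no unilateral deviation beneficial
Mixed NE: P1 plays Stag with p = 0.6, P2 plays Stag with q = 0.6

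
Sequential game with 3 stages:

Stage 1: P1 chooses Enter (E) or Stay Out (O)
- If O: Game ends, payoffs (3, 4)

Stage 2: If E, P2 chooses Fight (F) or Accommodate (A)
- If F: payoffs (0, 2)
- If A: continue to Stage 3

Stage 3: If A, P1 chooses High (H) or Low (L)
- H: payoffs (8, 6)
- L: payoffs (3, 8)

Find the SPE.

SPE: (E, A, H); Outcome (8, 6)

Work:
Stage 3: P1 chooses H (8 vs 3)
Stage 2: P2: F->2, A->6 (anticipating H). Choose A
Stage 1: P1: O->3, E->8 (anticipating A, H). Choose E
SPE path: E -> A -> H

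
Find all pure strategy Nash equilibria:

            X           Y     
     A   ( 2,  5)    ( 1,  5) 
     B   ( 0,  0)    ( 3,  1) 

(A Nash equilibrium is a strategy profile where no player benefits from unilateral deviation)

Nash equilibrium: (A, X), (B, Y)

Work:
Best responses:
  P1 vs X: payoffs [2, 0] → best response A (payoff 2)
  P1 vs Y: payoffs [1, 3] → best response B (payoff 3)
  P2 vs A: payoffs [5, 5] → best response X/Y (payoff 5)
  P2 vs B: payoffs [0, 1] → best response Y (payoff 1)
Mutual best responses: (A,X), (B,Y) → Nash equilibria.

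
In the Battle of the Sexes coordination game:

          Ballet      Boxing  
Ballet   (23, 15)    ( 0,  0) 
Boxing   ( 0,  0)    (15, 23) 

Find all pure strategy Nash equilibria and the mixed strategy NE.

Pure NE: (Ballet, Ballet) and (Boxing, Boxing); Mixed NE: p = 0.6053, q = 0.3947

Work:
Check pure NE:
(Ballet, Ballet): (23, 15) - no unilateral deviation beneficial
(Boxing, Boxing): (15, 23) - no unilateral deviation beneficial
Mixed NE: P1 plays Ballet with p = 0.6053, P2 plays Ballet with q = 0.3947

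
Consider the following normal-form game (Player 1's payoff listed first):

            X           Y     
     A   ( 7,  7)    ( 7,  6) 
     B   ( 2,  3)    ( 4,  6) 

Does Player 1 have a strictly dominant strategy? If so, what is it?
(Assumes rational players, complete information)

Yes, Player 1's strictly dominant strategy is A

Work:
A strategy strictly dominates another if it gives a strictly higher payoff against every opponent action. Compare each pair of P1's strategies column-by-column:
  A vs B: [7 vs 2, 7 vs 4] → A strictly dominates B
  B vs A: [2 vs 7, 4 vs 7] → B does not strictly dominate A (column X: 2 ≤ 7)
A strictly dominates every other strategy → strictly dominant.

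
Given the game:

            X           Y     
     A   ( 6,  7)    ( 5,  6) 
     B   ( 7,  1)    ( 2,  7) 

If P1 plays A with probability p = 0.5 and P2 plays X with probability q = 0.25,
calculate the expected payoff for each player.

E[P1] = 4.25, E[P2] = 5.875

Work:
E[P1] = p·q·π₁(A,X) + p·(1-q)·π₁(A,Y) + (1-p)·q·π₁(B,X) + (1-p)·(1-q)·π₁(B,Y)
= 0.5·0.25·6 + 0.5·0.75·5 + 0.5·0.25·7 + 0.5·0.75·2
= 4.25

E[P2] = 5.875 (similar calculation)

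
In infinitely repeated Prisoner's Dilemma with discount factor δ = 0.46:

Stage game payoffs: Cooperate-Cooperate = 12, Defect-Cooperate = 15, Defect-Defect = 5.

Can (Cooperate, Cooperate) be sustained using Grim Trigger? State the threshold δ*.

δ* = 0.3; since δ = 0.46 ≥ 0.3, cooperation can be sustained

Work:
For Grim Trigger:
Cooperate forever: 12/(1-δ)
Defect then punished: 15 + 5·δ/(1-δ)
Need: 12/(1-δ) ≥ 15 + 5·δ/(1-δ)
Solving: δ ≥ (T-R)/(T-P) = (15-12)/(15-5) = 0.3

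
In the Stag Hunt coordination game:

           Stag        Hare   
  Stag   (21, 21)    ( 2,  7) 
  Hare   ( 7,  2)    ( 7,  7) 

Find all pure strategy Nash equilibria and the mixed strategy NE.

Pure NE: (Stag, Stag) and (Hare, Hare); Mixed NE: p = 0.2632, q = 0.2632

Work:
Check pure NE:
(Stag, Stag): (21, 21) - no unilateral deviation beneficial
(Hare, Hare): (7, 7) - no unilateral deviation beneficial
Mixed NE: P1 plays Stag with p = 0.2632, P2 plays Stag with q = 0.2632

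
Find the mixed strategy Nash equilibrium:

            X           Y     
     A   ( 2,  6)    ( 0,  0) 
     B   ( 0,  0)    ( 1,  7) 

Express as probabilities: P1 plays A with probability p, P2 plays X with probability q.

p = 0.5385, q = 0.3333

Work:
Find probabilities that make opponent indifferent:
P2 chooses q to make P1 indifferent between A and B
P1 chooses p to make P2 indifferent between X and Y
Mixed NE: P1 plays (A: 0.5385, B: 0.4615), P2 plays (X: 0.3333, Y: 0.6667)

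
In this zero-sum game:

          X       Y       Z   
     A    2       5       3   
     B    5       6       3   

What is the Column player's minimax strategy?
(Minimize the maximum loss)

Column should play Z, value = 3

Work:
Column player minimizes Row's maximum payoff:
Column X: max payoff to Row = 5
Column Y: max payoff to Row = 6
Column Z: max payoff to Row = 3
Minimum is 3, achieved by column Z.
Minimax strategy: Z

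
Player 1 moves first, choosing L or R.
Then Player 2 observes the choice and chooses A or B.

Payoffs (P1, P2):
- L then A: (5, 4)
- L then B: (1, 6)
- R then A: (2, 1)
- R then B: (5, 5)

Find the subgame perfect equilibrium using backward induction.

P1 plays R, P2 plays B after L and B after R; Payoff (5, 5)

Work:
Backward induction:
After L: P2 chooses B → P1 gets 1
After R: P2 chooses B → P1 gets 5
P1 chooses R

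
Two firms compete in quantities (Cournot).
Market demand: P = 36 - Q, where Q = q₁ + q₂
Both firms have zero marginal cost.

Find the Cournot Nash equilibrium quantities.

q₁* = q₂* = 12.0; P* = 12.0

Work:
Profit: π_i = P·q_i = (a - q_i - q_j)·q_i
FOC: ∂π_i/∂q_i = a - 2q_i - q_j = 0
Reaction function: q_i = (36 - q_j)/2
Symmetry: q* = 36/3 = 12.0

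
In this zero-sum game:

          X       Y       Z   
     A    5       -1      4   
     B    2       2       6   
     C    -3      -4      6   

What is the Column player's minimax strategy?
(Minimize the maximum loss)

Column should play Y, value = 2

Work:
Column player minimizes Row's maximum payoff:
Column X: max payoff to Row = 5
Column Y: max payoff to Row = 2
Column Z: max payoff to Row = 6
Minimum is 2, achieved by column Y.
Minimax strategy: Y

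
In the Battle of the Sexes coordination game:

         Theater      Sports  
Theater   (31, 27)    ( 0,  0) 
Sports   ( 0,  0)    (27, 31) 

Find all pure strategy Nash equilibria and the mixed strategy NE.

Pure NE: (Theater, Theater) and (Sports, Sports); Mixed NE: p = 0.5345, q = 0.4655

Work:
Check pure NE:
(Theater, Theater): (31, 27) - no unilateral deviation beneficial
(Sports, Sports): (27, 31) - no unilateral deviation beneficial
Mixed NE: P1 plays Theater with p = 0.5345, P2 plays Theater with q = 0.4655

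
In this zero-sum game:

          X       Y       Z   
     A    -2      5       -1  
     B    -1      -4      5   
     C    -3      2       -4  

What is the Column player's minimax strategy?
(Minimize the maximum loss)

Column should play X, value = -1

Work:
Column player minimizes Row's maximum payoff:
Column X: max payoff to Row = -1
Column Y: max payoff to Row = 5
Column Z: max payoff to Row = 5
Minimum is -1, achieved by column X.
Minimax strategy: X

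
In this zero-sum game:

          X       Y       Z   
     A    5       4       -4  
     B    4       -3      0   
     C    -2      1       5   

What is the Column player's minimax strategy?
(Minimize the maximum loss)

Column should play Y, value = 4

Work:
Column player minimizes Row's maximum payoff:
Column X: max payoff to Row = 5
Column Y: max payoff to Row = 4
Column Z: max payoff to Row = 5
Minimum is 4, achieved by column Y.
Minimax strategy: Y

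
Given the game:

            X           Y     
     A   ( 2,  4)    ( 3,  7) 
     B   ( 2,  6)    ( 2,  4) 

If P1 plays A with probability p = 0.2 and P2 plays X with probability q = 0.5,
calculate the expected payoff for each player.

E[P1] = 2.1, E[P2] = 5.1

Work:
E[P1] = p·q·π₁(A,X) + p·(1-q)·π₁(A,Y) + (1-p)·q·π₁(B,X) + (1-p)·(1-q)·π₁(B,Y)
= 0.2·0.5·2 + 0.2·0.5·3 + 0.8·0.5·2 + 0.8·0.5·2
= 2.1

E[P2] = 5.1 (similar calculation)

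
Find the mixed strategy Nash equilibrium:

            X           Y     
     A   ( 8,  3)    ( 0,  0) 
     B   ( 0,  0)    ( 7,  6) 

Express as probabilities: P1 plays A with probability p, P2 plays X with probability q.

p = 0.6667, q = 0.4667

Work:
Find probabilities that make opponent indifferent:
P2 chooses q to make P1 indifferent between A and B
P1 chooses p to make P2 indifferent between X and Y
Mixed NE: P1 plays (A: 0.6667, B: 0.3333), P2 plays (X: 0.4667, Y: 0.5333)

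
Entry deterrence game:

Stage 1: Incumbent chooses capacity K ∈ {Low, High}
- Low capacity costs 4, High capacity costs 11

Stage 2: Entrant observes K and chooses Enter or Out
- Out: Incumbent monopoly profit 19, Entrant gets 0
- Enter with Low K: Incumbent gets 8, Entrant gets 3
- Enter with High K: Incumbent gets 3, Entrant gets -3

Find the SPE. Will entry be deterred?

SPE: (High, Enter|Low, Out|High); Entry deterred. Incumbent net profit = 8

Work:
After Low K: Entrant enters (3 > 0)
After High K: Entrant stays out (-3 < 0)
Incumbent: Low → 8−4=4, High → 19−11=8
Incumbent chooses High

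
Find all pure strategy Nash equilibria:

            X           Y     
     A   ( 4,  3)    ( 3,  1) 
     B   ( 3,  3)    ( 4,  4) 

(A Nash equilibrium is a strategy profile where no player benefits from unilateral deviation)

Nash equilibrium: (A, X), (B, Y)

Work:
Best responses:
  P1 vs X: payoffs [4, 3] → best response A (payoff 4)
  P1 vs Y: payoffs [3, 4] → best response B (payoff 4)
  P2 vs A: payoffs [3, 1] → best response X (payoff 3)
  P2 vs B: payoffs [3, 4] → best response Y (payoff 4)
Mutual best responses: (A,X), (B,Y) → Nash equilibria.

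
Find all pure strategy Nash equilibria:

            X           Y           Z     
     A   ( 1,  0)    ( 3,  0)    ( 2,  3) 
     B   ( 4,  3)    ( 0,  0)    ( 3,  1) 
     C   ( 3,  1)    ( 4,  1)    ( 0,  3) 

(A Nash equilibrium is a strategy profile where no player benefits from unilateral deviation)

Nash equilibrium: (B, X)

Work:
Best responses:
  P1 vs X: payoffs [1, 4, 3] → best response B (payoff 4)
  P1 vs Y: payoffs [3, 0, 4] → best response C (payoff 4)
  P1 vs Z: payoffs [2, 3, 0] → best response B (payoff 3)
  P2 vs A: payoffs [0, 0, 3] → best response Z (payoff 3)
  P2 vs B: payoffs [3, 0, 1] → best response X (payoff 3)
  P2 vs C: payoffs [1, 1, 3] → best response Z (payoff 3)
Mutual best responses: (B,X) → Nash equilibria.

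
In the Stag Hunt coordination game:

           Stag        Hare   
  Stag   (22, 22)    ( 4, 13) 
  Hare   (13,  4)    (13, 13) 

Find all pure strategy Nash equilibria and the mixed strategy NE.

Pure NE: (Stag, Stag) and (Hare, Hare); Mixed NE: p = 0.5, q = 0.5

Work:
Check pure NE:
(Stag, Stag): (22, 22) - no unilateral deviation beneficial
(Hare, Hare): (13, 13) - no unilateral deviation beneficial
Mixed NE: P1 plays Stag with p = 0.5, P2 plays Stag with q = 0.5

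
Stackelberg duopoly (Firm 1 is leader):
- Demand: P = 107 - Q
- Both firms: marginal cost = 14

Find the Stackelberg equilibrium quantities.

q₁* (leader) = 46.5, q₂* (follower) = 23.25

Work:
Follower's reaction: q₂ = (a - c - q₁)/2
Leader substitutes: π₁ = q₁·(a - q₁ - (a-c-q₁)/2 - c)
FOC: q₁* = (107 - 14)/2 = 46.50
Then: q₂* = (107 - 14 - 46.5)/2 = 23.25
Leader has first-mover advantage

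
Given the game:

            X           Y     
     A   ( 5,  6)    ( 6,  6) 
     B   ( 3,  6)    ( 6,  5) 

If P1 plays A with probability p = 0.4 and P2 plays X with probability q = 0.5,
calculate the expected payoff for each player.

E[P1] = 4.9, E[P2] = 5.7

Work:
E[P1] = p·q·π₁(A,X) + p·(1-q)·π₁(A,Y) + (1-p)·q·π₁(B,X) + (1-p)·(1-q)·π₁(B,Y)
= 0.4·0.5·5 + 0.4·0.5·6 + 0.6·0.5·3 + 0.6·0.5·6
= 4.9

E[P2] = 5.7 (similar calculation)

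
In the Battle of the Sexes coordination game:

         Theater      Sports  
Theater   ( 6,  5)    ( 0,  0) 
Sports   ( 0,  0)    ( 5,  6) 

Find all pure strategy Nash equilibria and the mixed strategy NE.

Pure NE: (Theater, Theater) and (Sports, Sports); Mixed NE: p = 0.5455, q = 0.4545

Work:
Check pure NE:
(Theater, Theater): (6, 5) - no unilateral deviation beneficial
(Sports, Sports): (5, 6) - no unilateral deviation beneficial
Mixed NE: P1 plays Theater with p = 0.5455, P2 plays Theater with q = 0.4545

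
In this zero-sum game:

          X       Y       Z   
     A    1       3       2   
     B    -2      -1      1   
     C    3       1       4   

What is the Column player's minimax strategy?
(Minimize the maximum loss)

Column should play X or Y (all achieve the minimum), value = 3

Work:
Column player minimizes Row's maximum payoff:
Column X: max payoff to Row = 3
Column Y: max payoff to Row = 3
Column Z: max payoff to Row = 4
Minimum is 3, achieved by columns X, Y (tied).
Each of X or Y is a minimax strategy.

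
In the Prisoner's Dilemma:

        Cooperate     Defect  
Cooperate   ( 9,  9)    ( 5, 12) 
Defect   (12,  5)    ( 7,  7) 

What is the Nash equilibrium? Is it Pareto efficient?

(Defect, Defect) is NE; not Pareto efficient

Work:
Defect dominates Cooperate for both players:
If P2 cooperates: Defect (12) > Cooperate (9)
If P2 defects: Defect (7) > Cooperate (5)
NE: (Defect, Defect) with payoff (7, 7)
But (Cooperate, Cooperate) = (9, 9) Pareto dominates (7, 7)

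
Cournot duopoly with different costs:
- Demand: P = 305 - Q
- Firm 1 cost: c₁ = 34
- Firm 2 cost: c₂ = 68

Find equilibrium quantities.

q₁* = 101.67, q₂* = 67.67

Work:
Reaction: q₁ = (305 - 34 - q₂)/2
Reaction: q₂ = (305 - 68 - q₁)/2
Solve simultaneously:
q₁* = (305 - 2×34 + 68)/3 = 101.67
q₂* = (305 - 2×68 + 34)/3 = 67.67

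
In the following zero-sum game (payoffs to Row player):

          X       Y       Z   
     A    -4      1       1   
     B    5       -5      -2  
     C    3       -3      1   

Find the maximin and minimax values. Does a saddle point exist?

Maximin = -3, Minimax = 1, Saddle: False

Work:
Row minimums: [-4, -5, -3] → maximin = -3
Column maximums: [5, 1, 1] → minimax = 1
No saddle point (maximin ≠ minimax). Mixed strategy needed.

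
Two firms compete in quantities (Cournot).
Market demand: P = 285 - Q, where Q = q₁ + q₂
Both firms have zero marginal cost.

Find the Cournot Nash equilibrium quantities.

q₁* = q₂* = 95.0; P* = 95.0

Work:
Profit: π_i = P·q_i = (a - q_i - q_j)·q_i
FOC: ∂π_i/∂q_i = a - 2q_i - q_j = 0
Reaction function: q_i = (285 - q_j)/2
Symmetry: q* = 285/3 = 95.0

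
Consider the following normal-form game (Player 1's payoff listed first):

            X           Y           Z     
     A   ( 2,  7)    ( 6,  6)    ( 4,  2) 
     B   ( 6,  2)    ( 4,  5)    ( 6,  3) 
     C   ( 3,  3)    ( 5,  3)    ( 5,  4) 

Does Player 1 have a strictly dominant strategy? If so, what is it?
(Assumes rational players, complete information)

No strictly dominant strategy exists for Player 1

Work:
A strategy strictly dominates another if it gives a strictly higher payoff against every opponent action. Compare each pair of P1's strategies column-by-column:
  A vs B: [2 vs 6, 6 vs 4, 4 vs 6] → A does not strictly dominate B (column X: 2 ≤ 6)
  A vs C: [2 vs 3, 6 vs 5, 4 vs 5] → A does not strictly dominate C (column X: 2 ≤ 3)
  B vs A: [6 vs 2, 4 vs 6, 6 vs 4] → B does not strictly dominate A (column Y: 4 ≤ 6)
  B vs C: [6 vs 3, 4 vs 5, 6 vs 5] → B does not strictly dominate C (column Y: 4 ≤ 5)
  C vs A: [3 vs 2, 5 vs 6, 5 vs 4] → C does not strictly dominate A (column Y: 5 ≤ 6)
  C vs B: [3 vs 6, 5 vs 4, 5 vs 6] → C does not strictly dominate B (column X: 3 ≤ 6)
No single strategy strictly dominates all others → no strictly dominant strategy.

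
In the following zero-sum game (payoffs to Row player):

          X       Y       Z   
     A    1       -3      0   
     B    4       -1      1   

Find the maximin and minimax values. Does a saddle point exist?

Maximin = -1, Minimax = -1, Saddle: True

Work:
Row minimums: [-3, -1] → maximin = -1
Column maximums: [4, -1, 1] → minimax = -1
Saddle point exists! Game value = -1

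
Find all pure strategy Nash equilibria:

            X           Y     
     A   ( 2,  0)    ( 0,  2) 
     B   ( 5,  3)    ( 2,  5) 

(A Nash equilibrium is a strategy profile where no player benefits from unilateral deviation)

Nash equilibrium: (B, Y)

Work:
Best responses:
  P1 vs X: payoffs [2, 5] → best response B (payoff 5)
  P1 vs Y: payoffs [0, 2] → best response B (payoff 2)
  P2 vs A: payoffs [0, 2] → best response Y (payoff 2)
  P2 vs B: payoffs [3, 5] → best response Y (payoff 5)
Mutual best responses: (B,Y) → Nash equilibria.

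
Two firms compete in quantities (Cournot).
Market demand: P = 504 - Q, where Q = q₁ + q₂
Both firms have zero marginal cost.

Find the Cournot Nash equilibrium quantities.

q₁* = q₂* = 168.0; P* = 168.0

Work:
Profit: π_i = P·q_i = (a - q_i - q_j)·q_i
FOC: ∂π_i/∂q_i = a - 2q_i - q_j = 0
Reaction function: q_i = (504 - q_j)/2
Symmetry: q* = 504/3 = 168.0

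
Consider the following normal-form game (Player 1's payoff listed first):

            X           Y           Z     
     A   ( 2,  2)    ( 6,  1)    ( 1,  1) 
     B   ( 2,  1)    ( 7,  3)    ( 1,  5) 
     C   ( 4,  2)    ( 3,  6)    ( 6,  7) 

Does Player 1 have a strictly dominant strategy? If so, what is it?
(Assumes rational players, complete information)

No strictly dominant strategy exists for Player 1

Work:
A strategy strictly dominates another if it gives a strictly higher payoff against every opponent action. Compare each pair of P1's strategies column-by-column:
  A vs B: [2 vs 2, 6 vs 7, 1 vs 1] → A does not strictly dominate B (column X: 2 ≤ 2)
  A vs C: [2 vs 4, 6 vs 3, 1 vs 6] → A does not strictly dominate C (column X: 2 ≤ 4)
  B vs A: [2 vs 2, 7 vs 6, 1 vs 1] → B does not strictly dominate A (column X: 2 ≤ 2)
  B vs C: [2 vs 4, 7 vs 3, 1 vs 6] → B does not strictly dominate C (column X: 2 ≤ 4)
  C vs A: [4 vs 2, 3 vs 6, 6 vs 1] → C does not strictly dominate A (column Y: 3 ≤ 6)
  C vs B: [4 vs 2, 3 vs 7, 6 vs 1] → C does not strictly dominate B (column Y: 3 ≤ 7)
No single strategy strictly dominates all others → no strictly dominant strategy.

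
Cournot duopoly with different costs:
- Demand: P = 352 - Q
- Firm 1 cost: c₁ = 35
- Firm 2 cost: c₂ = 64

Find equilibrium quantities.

q₁* = 115.33, q₂* = 86.33

Work:
Reaction: q₁ = (352 - 35 - q₂)/2
Reaction: q₂ = (352 - 64 - q₁)/2
Solve simultaneously:
q₁* = (352 - 2×35 + 64)/3 = 115.33
q₂* = (352 - 2×64 + 35)/3 = 86.33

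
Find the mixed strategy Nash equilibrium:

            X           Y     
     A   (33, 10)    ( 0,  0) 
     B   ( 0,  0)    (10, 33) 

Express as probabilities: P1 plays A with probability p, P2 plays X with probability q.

p = 0.7674, q = 0.2326

Work:
Find probabilities that make opponent indifferent:
P2 chooses q to make P1 indifferent between A and B
P1 chooses p to make P2 indifferent between X and Y
Mixed NE: P1 plays (A: 0.7674, B: 0.2326), P2 plays (X: 0.2326, Y: 0.7674)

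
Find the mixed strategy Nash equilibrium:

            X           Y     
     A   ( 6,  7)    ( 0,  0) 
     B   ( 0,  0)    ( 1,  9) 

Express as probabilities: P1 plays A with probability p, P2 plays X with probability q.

p = 0.5625, q = 0.1429

Work:
Find probabilities that make opponent indifferent:
P2 chooses q to make P1 indifferent between A and B
P1 chooses p to make P2 indifferent between X and Y
Mixed NE: P1 plays (A: 0.5625, B: 0.4375), P2 plays (X: 0.1429, Y: 0.8571)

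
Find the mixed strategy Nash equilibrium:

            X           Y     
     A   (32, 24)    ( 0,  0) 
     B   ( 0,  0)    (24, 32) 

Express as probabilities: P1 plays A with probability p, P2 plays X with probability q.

p = 0.5714, q = 0.4286

Work:
Find probabilities that make opponent indifferent:
P2 chooses q to make P1 indifferent between A and B
P1 chooses p to make P2 indifferent between X and Y
Mixed NE: P1 plays (A: 0.5714, B: 0.4286), P2 plays (X: 0.4286, Y: 0.5714)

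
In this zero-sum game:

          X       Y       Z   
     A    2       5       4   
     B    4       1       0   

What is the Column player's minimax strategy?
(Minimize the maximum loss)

Column should play X or Z (all achieve the minimum), value = 4

Work:
Column player minimizes Row's maximum payoff:
Column X: max payoff to Row = 4
Column Y: max payoff to Row = 5
Column Z: max payoff to Row = 4
Minimum is 4, achieved by columns X, Z (tied).
Each of X or Z is a minimax strategy.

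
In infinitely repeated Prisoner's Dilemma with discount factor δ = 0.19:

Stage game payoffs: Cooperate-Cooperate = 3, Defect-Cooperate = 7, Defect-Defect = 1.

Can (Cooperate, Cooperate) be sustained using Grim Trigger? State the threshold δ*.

δ* = 0.6667; since δ = 0.19 < 0.6667, cooperation cannot be sustained

Work:
For Grim Trigger:
Cooperate forever: 3/(1-δ)
Defect then punished: 7 + 1·δ/(1-δ)
Need: 3/(1-δ) ≥ 7 + 1·δ/(1-δ)
Solving: δ ≥ (T-R)/(T-P) = (7-3)/(7-1) = 0.6667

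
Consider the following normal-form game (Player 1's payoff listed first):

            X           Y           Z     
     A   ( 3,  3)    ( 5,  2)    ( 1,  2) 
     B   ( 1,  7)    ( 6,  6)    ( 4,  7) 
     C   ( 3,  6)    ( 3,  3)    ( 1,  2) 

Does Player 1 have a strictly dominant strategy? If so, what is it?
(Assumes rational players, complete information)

No strictly dominant strategy exists for Player 1

Work:
A strategy strictly dominates another if it gives a strictly higher payoff against every opponent action. Compare each pair of P1's strategies column-by-column:
  A vs B: [3 vs 1, 5 vs 6, 1 vs 4] → A does not strictly dominate B (column Y: 5 ≤ 6)
  A vs C: [3 vs 3, 5 vs 3, 1 vs 1] → A does not strictly dominate C (column X: 3 ≤ 3)
  B vs A: [1 vs 3, 6 vs 5, 4 vs 1] → B does not strictly dominate A (column X: 1 ≤ 3)
  B vs C: [1 vs 3, 6 vs 3, 4 vs 1] → B does not strictly dominate C (column X: 1 ≤ 3)
  C vs A: [3 vs 3, 3 vs 5, 1 vs 1] → C does not strictly dominate A (column X: 3 ≤ 3)
  C vs B: [3 vs 1, 3 vs 6, 1 vs 4] → C does not strictly dominate B (column Y: 3 ≤ 6)
No single strategy strictly dominates all others → no strictly dominant strategy.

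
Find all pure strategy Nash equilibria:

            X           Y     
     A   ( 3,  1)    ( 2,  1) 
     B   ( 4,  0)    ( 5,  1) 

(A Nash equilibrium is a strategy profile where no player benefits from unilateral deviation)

Nash equilibrium: (B, Y)

Work:
Best responses:
  P1 vs X: payoffs [3, 4] → best response B (payoff 4)
  P1 vs Y: payoffs [2, 5] → best response B (payoff 5)
  P2 vs A: payoffs [1, 1] → best response X/Y (payoff 1)
  P2 vs B: payoffs [0, 1] → best response Y (payoff 1)
Mutual best responses: (B,Y) → Nash equilibria.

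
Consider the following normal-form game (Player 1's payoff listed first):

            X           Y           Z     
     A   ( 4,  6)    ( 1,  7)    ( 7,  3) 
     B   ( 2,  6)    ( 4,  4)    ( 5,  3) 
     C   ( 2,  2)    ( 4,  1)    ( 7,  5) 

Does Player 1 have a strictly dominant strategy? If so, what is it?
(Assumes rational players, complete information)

No strictly dominant strategy exists for Player 1

Work:
A strategy strictly dominates another if it gives a strictly higher payoff against every opponent action. Compare each pair of P1's strategies column-by-column:
  A vs B: [4 vs 2, 1 vs 4, 7 vs 5] → A does not strictly dominate B (column Y: 1 ≤ 4)
  A vs C: [4 vs 2, 1 vs 4, 7 vs 7] → A does not strictly dominate C (column Y: 1 ≤ 4)
  B vs A: [2 vs 4, 4 vs 1, 5 vs 7] → B does not strictly dominate A (column X: 2 ≤ 4)
  B vs C: [2 vs 2, 4 vs 4, 5 vs 7] → B does not strictly dominate C (column X: 2 ≤ 2)
  C vs A: [2 vs 4, 4 vs 1, 7 vs 7] → C does not strictly dominate A (column X: 2 ≤ 4)
  C vs B: [2 vs 2, 4 vs 4, 7 vs 5] → C does not strictly dominate B (column X: 2 ≤ 2)
No single strategy strictly dominates all others → no strictly dominant strategy.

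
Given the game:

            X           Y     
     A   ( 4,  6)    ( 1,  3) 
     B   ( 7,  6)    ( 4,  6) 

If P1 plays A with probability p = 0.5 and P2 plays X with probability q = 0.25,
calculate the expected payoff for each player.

E[P1] = 3.25, E[P2] = 4.875

Work:
E[P1] = p·q·π₁(A,X) + p·(1-q)·π₁(A,Y) + (1-p)·q·π₁(B,X) + (1-p)·(1-q)·π₁(B,Y)
= 0.5·0.25·4 + 0.5·0.75·1 + 0.5·0.25·7 + 0.5·0.75·4
= 3.25

E[P2] = 4.875 (similar calculation)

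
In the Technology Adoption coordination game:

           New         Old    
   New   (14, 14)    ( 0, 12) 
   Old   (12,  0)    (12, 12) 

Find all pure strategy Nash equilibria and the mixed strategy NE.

Pure NE: (New, New) and (Old, Old); Mixed NE: p = 0.8571, q = 0.8571

Work:
Check pure NE:
(New, New): (14, 14) - no unilateral deviation beneficial
(Old, Old): (12, 12) - no unilateral deviation beneficial
Mixed NE: P1 plays New with p = 0.8571, P2 plays New with q = 0.8571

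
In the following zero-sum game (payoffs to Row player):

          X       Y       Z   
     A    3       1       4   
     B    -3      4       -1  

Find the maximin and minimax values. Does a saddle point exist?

Maximin = 1, Minimax = 3, Saddle: False

Work:
Row minimums: [1, -3] → maximin = 1
Column maximums: [3, 4, 4] → minimax = 3
No saddle point (maximin ≠ minimax). Mixed strategy needed.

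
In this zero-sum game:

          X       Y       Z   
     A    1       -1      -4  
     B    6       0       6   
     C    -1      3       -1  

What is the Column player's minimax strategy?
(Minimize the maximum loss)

Column should play Y, value = 3

Work:
Column player minimizes Row's maximum payoff:
Column X: max payoff to Row = 6
Column Y: max payoff to Row = 3
Column Z: max payoff to Row = 6
Minimum is 3, achieved by column Y.
Minimax strategy: Y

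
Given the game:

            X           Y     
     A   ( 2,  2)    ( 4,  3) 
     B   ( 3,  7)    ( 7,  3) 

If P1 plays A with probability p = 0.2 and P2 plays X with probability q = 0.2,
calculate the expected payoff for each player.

E[P1] = 5.68, E[P2] = 3.6

Work:
E[P1] = p·q·π₁(A,X) + p·(1-q)·π₁(A,Y) + (1-p)·q·π₁(B,X) + (1-p)·(1-q)·π₁(B,Y)
= 0.2·0.2·2 + 0.2·0.8·4 + 0.8·0.2·3 + 0.8·0.8·7
= 5.68

E[P2] = 3.6 (similar calculation)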